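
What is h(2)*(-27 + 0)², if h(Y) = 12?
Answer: 8748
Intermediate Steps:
h(2)*(-27 + 0)² = 12*(-27 + 0)² = 12*(-27)² = 12*729 = 8748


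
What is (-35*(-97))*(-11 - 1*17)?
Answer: -95060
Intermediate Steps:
(-35*(-97))*(-11 - 1*17) = 3395*(-11 - 17) = 3395*(-28) = -95060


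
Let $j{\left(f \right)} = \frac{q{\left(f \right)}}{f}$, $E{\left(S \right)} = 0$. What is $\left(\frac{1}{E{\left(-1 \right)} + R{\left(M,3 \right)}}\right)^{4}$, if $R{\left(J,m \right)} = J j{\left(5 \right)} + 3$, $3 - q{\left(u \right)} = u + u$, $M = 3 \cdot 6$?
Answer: $\frac{625}{151807041} \approx 4.1171 \cdot 10^{-6}$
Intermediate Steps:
$M = 18$
$q{\left(u \right)} = 3 - 2 u$ ($q{\left(u \right)} = 3 - \left(u + u\right) = 3 - 2 u$)
$j{\left(f \right)} = \frac{3 - 2 f}{f}$
$R{\left(J,m \right)} = 3 - \frac{7 J}{5}$ ($R{\left(J,m \right)} = J \left(-2 + \frac{3}{5}\right) + 3 = J \left(- \frac{7}{5}\right) + 3 = - \frac{7 J}{5} + 3 = 3 - \frac{7 J}{5}$)
$\left(\frac{1}{E{\left(-1 \right)} + R{\left(M,3 \right)}}\right)^{4} = \left(\frac{1}{0 + \left(3 - \frac{126}{5}\right)}\right)^{4} = \left(\frac{1}{0 - \frac{111}{5}}\right)^{4} = \left(\frac{1}{- \frac{111}{5}}\right)^{4} = \left(- \frac{5}{111}\right)^{4} = \frac{625}{151807041}$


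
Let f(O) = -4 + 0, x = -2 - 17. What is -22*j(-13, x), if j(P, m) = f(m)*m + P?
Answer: -1386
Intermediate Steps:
x = -19
f(O) = -4
j(P, m) = P - 4*m (j(P, m) = -4*m + P = P - 4*m)
-22*j(-13, x) = -22*(-13 - 4*(-19)) = -22*(-13 + 76) = -22*63 = -1386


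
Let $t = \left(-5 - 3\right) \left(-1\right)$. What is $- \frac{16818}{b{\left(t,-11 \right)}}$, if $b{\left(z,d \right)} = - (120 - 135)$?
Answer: $- \frac{5606}{5} \approx -1121.2$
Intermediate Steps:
$t = 8$ ($t = \left(-8\right) \left(-1\right) = 8$)
$b{\left(z,d \right)} = 15$ ($b{\left(z,d \right)} = \left(-1\right) \left(-15\right) = 15$)
$- \frac{16818}{b{\left(t,-11 \right)}} = - \frac{16818}{15} = \left(-16818\right) \frac{1}{15} = - \frac{5606}{5}$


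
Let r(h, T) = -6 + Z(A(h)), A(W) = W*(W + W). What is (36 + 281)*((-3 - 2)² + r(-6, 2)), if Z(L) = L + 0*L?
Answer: 28847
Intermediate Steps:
A(W) = 2*W² (A(W) = W*(2*W) = 2*W²)
Z(L) = L (Z(L) = L + 0 = L)
r(h, T) = -6 + 2*h²
(36 + 281)*((-3 - 2)² + r(-6, 2)) = (36 + 281)*((-3 - 2)² + (-6 + 2*(-6)²)) = 317*((-5)² + (-6 + 2*36)) = 317*(25 + (-6 + 72)) = 317*(25 + 66) = 317*91 = 28847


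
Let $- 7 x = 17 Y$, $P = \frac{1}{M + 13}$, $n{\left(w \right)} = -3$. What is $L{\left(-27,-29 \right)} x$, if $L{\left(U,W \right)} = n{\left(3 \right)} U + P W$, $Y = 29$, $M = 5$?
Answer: $- \frac{704497}{126} \approx -5591.2$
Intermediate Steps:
$P = \frac{1}{18}$ ($P = \frac{1}{5 + 13} = \frac{1}{18} \approx 0.055556$)
$L{\left(U,W \right)} = - 3 U + \frac{W}{18}$
$x = - \frac{493}{7}$ ($x = - \frac{17 \cdot 29}{7} = \left(- \frac{1}{7}\right) 493 = - \frac{493}{7} \approx -70.429$)
$L{\left(-27,-29 \right)} x = \left(\left(-3\right) \left(-27\right) + \frac{1}{18} \left(-29\right)\right) \left(- \frac{493}{7}\right) = \left(81 - \frac{29}{18}\right) \left(- \frac{493}{7}\right) = \frac{1429}{18} \left(- \frac{493}{7}\right) = - \frac{704497}{126}$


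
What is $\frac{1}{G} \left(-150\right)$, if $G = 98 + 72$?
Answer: $- \frac{15}{17} \approx -0.88235$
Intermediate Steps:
$G = 170$
$\frac{1}{G} \left(-150\right) = \frac{1}{170} \left(-150\right) = - \frac{15}{17}$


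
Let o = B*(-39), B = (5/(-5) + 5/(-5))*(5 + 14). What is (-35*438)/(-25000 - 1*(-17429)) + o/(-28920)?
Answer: 72020563/36492220 ≈ 1.9736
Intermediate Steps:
B = -38 (B = (5*(-⅕) + 5*(-⅕))*19 = (-1 - 1)*19 = -2*19 = -38)
o = 1482 (o = -38*(-39) = 1482)
(-35*438)/(-25000 - 1*(-17429)) + o/(-28920) = (-35*438)/(-25000 - 1*(-17429)) + 1482/(-28920) = -15330/(-25000 + 17429) + 1482*(-1/28920) = -15330/(-7571) - 247/4820 = -15330*(-1/7571) - 247/4820 = 15330/7571 - 247/4820 = 72020563/36492220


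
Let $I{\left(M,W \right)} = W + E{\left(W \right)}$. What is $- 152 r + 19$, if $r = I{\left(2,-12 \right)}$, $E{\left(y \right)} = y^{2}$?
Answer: $-20045$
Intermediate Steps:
$I{\left(M,W \right)} = W + W^{2}$
$r = 132$ ($r = - 12 \left(1 - 12\right) = \left(-12\right) \left(-11\right) = 132$)
$- 152 r + 19 = \left(-152\right) 132 + 19 = -20064 + 19 = -20045$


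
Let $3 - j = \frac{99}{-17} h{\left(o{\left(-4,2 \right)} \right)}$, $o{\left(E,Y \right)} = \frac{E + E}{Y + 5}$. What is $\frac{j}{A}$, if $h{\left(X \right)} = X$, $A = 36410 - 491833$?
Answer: $\frac{435}{54195337} \approx 8.0265 \cdot 10^{-6}$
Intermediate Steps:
$A = -455423$
$o{\left(E,Y \right)} = \frac{2 E}{5 + Y}$
$j = - \frac{435}{119}$ ($j = 3 - \frac{99}{-17} \cdot 2 \left(-4\right) \frac{1}{5 + 2} = 3 - 99 \left(- \frac{1}{17}\right) 2 \left(-4\right) \frac{1}{7} = 3 - - \frac{99 \cdot 2 \left(-4\right) \frac{1}{7}}{17} = 3 - \left(- \frac{99}{17}\right) \left(- \frac{8}{7}\right) = 3 - \frac{792}{119} = - \frac{435}{119} \approx -3.6555$)
$\frac{j}{A} = - \frac{435}{119 \left(-455423\right)} = \left(- \frac{435}{119}\right) \left(- \frac{1}{455423}\right) = \frac{435}{54195337}$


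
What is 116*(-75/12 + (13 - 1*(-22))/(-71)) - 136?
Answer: -65191/71 ≈ -918.18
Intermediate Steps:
116*(-75/12 + (13 - 1*(-22))/(-71)) - 136 = 116*(-75*1/12 + (13 + 22)*(-1/71)) - 136 = 116*(-25/4 + 35*(-1/71)) - 136 = 116*(-25/4 - 35/71) - 136 = 116*(-1915/284) - 136 = -55535/71 - 136 = -65191/71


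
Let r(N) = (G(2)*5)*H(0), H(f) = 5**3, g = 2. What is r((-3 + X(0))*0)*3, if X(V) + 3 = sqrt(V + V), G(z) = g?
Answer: 3750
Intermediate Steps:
G(z) = 2
X(V) = -3 + sqrt(2)*sqrt(V) (X(V) = -3 + sqrt(V + V) = -3 + sqrt(2*V) = -3 + sqrt(2)*sqrt(V))
H(f) = 125
r(N) = 1250 (r(N) = (2*5)*125 = 10*125 = 1250)
r((-3 + X(0))*0)*3 = 1250*3 = 3750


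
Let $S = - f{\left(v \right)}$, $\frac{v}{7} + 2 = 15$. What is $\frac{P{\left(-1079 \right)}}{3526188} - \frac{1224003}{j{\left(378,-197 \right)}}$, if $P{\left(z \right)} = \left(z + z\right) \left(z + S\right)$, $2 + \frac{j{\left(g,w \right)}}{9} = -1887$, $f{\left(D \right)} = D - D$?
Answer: $\frac{80660207649}{1110161522} \approx 72.656$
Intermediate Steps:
$v = 91$ ($v = -14 + 7 \cdot 15 = -14 + 105 = 91$)
$f{\left(D \right)} = 0$
$j{\left(g,w \right)} = -17001$ ($j{\left(g,w \right)} = -18 + 9 \left(-1887\right) = -18 - 16983 = -17001$)
$S = 0$ ($S = \left(-1\right) 0 = 0$)
$P{\left(z \right)} = 2 z^{2}$ ($P{\left(z \right)} = \left(z + z\right) \left(z + 0\right) = 2 z z = 2 z^{2}$)
$\frac{P{\left(-1079 \right)}}{3526188} - \frac{1224003}{j{\left(378,-197 \right)}} = \frac{2 \left(-1079\right)^{2}}{3526188} - \frac{1224003}{-17001} = 2 \cdot 1164241 \cdot \frac{1}{3526188} - - \frac{408001}{5667} = 2328482 \cdot \frac{1}{3526188} + \frac{408001}{5667} = \frac{1164241}{1763094} + \frac{408001}{5667} = \frac{80660207649}{1110161522}$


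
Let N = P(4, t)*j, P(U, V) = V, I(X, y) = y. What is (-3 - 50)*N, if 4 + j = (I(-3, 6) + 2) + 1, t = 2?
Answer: -530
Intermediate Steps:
j = 5 (j = -4 + ((6 + 2) + 1) = -4 + (8 + 1) = -4 + 9 = 5)
N = 10 (N = 2*5 = 10)
(-3 - 50)*N = (-3 - 50)*10 = -53*10 = -530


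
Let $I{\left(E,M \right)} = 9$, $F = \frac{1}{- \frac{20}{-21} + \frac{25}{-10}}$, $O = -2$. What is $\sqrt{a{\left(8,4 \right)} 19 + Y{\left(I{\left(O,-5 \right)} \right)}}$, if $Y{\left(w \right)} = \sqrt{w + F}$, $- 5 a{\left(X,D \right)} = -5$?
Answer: $\frac{\sqrt{80275 + 65 \sqrt{35295}}}{65} \approx 4.6787$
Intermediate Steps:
$a{\left(X,D \right)} = 1$ ($a{\left(X,D \right)} = \left(- \frac{1}{5}\right) \left(-5\right) = 1$)
$F = - \frac{42}{65}$ ($F = \frac{1}{\left(-20\right) \left(- \frac{1}{21}\right) + 25 \left(- \frac{1}{10}\right)} = \frac{1}{\frac{20}{21} - \frac{5}{2}} = \frac{1}{- \frac{65}{42}} = - \frac{42}{65} \approx -0.64615$)
$Y{\left(w \right)} = \sqrt{- \frac{42}{65} + w}$ ($Y{\left(w \right)} = \sqrt{w - \frac{42}{65}} = \sqrt{- \frac{42}{65} + w}$)
$\sqrt{a{\left(8,4 \right)} 19 + Y{\left(I{\left(O,-5 \right)} \right)}} = \sqrt{1 \cdot 19 + \frac{\sqrt{-2730 + 4225 \cdot 9}}{65}} = \sqrt{19 + \frac{\sqrt{-2730 + 38025}}{65}} = \sqrt{19 + \frac{\sqrt{35295}}{65}}$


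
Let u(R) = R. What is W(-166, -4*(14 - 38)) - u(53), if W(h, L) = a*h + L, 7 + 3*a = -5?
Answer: 707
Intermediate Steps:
a = -4 (a = -7/3 + (1/3)*(-5) = -7/3 - 5/3 = -4)
W(h, L) = L - 4*h (W(h, L) = -4*h + L = L - 4*h)
W(-166, -4*(14 - 38)) - u(53) = (-4*(14 - 38) - 4*(-166)) - 1*53 = (-4*(-24) + 664) - 53 = (96 + 664) - 53 = 760 - 53 = 707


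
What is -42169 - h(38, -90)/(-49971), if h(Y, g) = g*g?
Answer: -702406333/16657 ≈ -42169.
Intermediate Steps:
h(Y, g) = g²
-42169 - h(38, -90)/(-49971) = -42169 - (-90)²/(-49971) = -42169 - 8100*(-1)/49971 = -42169 - 1*(-2700/16657) = -42169 + 2700/16657 = -702406333/16657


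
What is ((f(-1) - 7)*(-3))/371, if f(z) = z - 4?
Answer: 36/371 ≈ 0.097035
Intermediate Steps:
f(z) = -4 + z
((f(-1) - 7)*(-3))/371 = (((-4 - 1) - 7)*(-3))/371 = ((-5 - 7)*(-3))*(1/371) = -12*(-3)*(1/371) = 36*(1/371) = 36/371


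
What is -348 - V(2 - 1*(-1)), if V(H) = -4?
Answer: -344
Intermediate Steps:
-348 - V(2 - 1*(-1)) = -348 - 1*(-4) = -348 + 4 = -344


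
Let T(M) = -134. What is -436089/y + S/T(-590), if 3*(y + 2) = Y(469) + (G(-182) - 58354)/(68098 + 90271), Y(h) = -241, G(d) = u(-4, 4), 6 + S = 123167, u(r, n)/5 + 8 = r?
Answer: 7646138906135/1749841546 ≈ 4369.6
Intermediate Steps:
u(r, n) = -40 + 5*r
S = 123161 (S = -6 + 123167 = 123161)
G(d) = -60 (G(d) = -40 + 5*(-4) = -40 - 20 = -60)
y = -13058519/158369 (y = -2 + (-241 + (-60 - 58354)/(68098 + 90271))/3 = -2 + (-241 - 58414/158369)/3 = -2 + (1/3)*(-38225343/158369) = -2 - 12741781/158369 = -13058519/158369 ≈ -82.456)
-436089/y + S/T(-590) = -436089/(-13058519/158369) + 123161/(-134) = -436089*(-158369/13058519) + 123161*(-1/134) = 69062978841/13058519 - 123161/134 = 7646138906135/1749841546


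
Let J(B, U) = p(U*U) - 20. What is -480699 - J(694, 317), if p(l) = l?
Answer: -581168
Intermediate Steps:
J(B, U) = -20 + U² (J(B, U) = U*U - 20 = U² - 20 = -20 + U²)
-480699 - J(694, 317) = -480699 - (-20 + 317²) = -480699 - (-20 + 100489) = -480699 - 1*100469 = -480699 - 100469 = -581168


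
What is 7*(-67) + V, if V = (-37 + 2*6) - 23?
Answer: -517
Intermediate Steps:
V = -48 (V = (-37 + 12) - 23 = -25 - 23 = -48)
7*(-67) + V = 7*(-67) - 48 = -469 - 48 = -517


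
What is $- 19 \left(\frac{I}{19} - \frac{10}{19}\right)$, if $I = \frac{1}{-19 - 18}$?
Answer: $\frac{371}{37} \approx 10.027$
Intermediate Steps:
$I = - \frac{1}{37}$ ($I = \frac{1}{-37} = - \frac{1}{37} \approx -0.027027$)
$- 19 \left(\frac{I}{19} - \frac{10}{19}\right) = - 19 \left(- \frac{1}{37 \cdot 19} - \frac{10}{19}\right) = - 19 \left(\left(- \frac{1}{37}\right) \frac{1}{19} - \frac{10}{19}\right) = - 19 \left(- \frac{1}{703} - \frac{10}{19}\right) = \left(-19\right) \left(- \frac{371}{703}\right) = \frac{371}{37}$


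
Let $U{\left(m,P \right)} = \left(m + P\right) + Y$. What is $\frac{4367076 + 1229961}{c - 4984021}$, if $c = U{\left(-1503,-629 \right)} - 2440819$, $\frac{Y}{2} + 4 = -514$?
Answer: $- \frac{5597037}{7428008} \approx -0.7535$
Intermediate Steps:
$Y = -1036$ ($Y = -8 + 2 \left(-514\right) = -8 - 1028 = -1036$)
$U{\left(m,P \right)} = -1036 + P + m$ ($U{\left(m,P \right)} = \left(m + P\right) - 1036 = \left(P + m\right) - 1036 = -1036 + P + m$)
$c = -2443987$ ($c = \left(-1036 - 629 - 1503\right) - 2440819 = -3168 - 2440819 = -2443987$)
$\frac{4367076 + 1229961}{c - 4984021} = \frac{4367076 + 1229961}{-2443987 - 4984021} = \frac{5597037}{-7428008} = 5597037 \left(- \frac{1}{7428008}\right) = - \frac{5597037}{7428008}$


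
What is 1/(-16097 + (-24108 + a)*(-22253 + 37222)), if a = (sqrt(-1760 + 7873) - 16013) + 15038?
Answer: -375483524/140986507049673983 - 14969*sqrt(6113)/140986507049673983 ≈ -2.6716e-9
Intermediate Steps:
a = -975 + sqrt(6113) (a = (sqrt(6113) - 16013) + 15038 = (-16013 + sqrt(6113)) + 15038 = -975 + sqrt(6113) ≈ -896.81)
1/(-16097 + (-24108 + a)*(-22253 + 37222)) = 1/(-16097 + (-24108 + (-975 + sqrt(6113)))*(-22253 + 37222)) = 1/(-16097 + (-25083 + sqrt(6113))*14969) = 1/(-16097 + (-375467427 + 14969*sqrt(6113))) = 1/(-375483524 + 14969*sqrt(6113))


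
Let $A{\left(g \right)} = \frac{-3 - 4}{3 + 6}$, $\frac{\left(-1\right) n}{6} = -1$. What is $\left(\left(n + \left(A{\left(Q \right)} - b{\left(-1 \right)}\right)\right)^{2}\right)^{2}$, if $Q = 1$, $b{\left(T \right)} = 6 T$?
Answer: $\frac{104060401}{6561} \approx 15860.0$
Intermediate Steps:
$n = 6$ ($n = \left(-6\right) \left(-1\right) = 6$)
$A{\left(g \right)} = - \frac{7}{9}$
$\left(\left(n + \left(A{\left(Q \right)} - b{\left(-1 \right)}\right)\right)^{2}\right)^{2} = \left(\left(6 - \left(\frac{7}{9} + 6 \left(-1\right)\right)\right)^{2}\right)^{2} = \left(\left(6 - - \frac{47}{9}\right)^{2}\right)^{2} = \left(\left(6 + \left(- \frac{7}{9} + 6\right)\right)^{2}\right)^{2} = \left(\left(6 + \frac{47}{9}\right)^{2}\right)^{2} = \left(\left(\frac{101}{9}\right)^{2}\right)^{2} = \left(\frac{10201}{81}\right)^{2} = \frac{104060401}{6561}$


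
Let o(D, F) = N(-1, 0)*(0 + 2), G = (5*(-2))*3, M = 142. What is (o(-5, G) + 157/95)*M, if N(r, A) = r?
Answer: -4686/95 ≈ -49.326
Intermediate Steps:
G = -30 (G = -10*3 = -30)
o(D, F) = -2 (o(D, F) = -(0 + 2) = -1*2 = -2)
(o(-5, G) + 157/95)*M = (-2 + 157/95)*142 = -33/95*142 = -4686/95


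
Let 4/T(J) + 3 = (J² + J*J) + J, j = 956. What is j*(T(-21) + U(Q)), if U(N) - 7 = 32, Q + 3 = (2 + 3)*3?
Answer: 15996748/429 ≈ 37288.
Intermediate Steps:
Q = 12 (Q = -3 + (2 + 3)*3 = -3 + 5*3 = -3 + 15 = 12)
U(N) = 39 (U(N) = 7 + 32 = 39)
T(J) = 4/(-3 + J + 2*J²) (T(J) = 4/(-3 + ((J² + J*J) + J)) = 4/(-3 + ((J² + J²) + J)) = 4/(-3 + (2*J² + J)) = 4/(-3 + (J + 2*J²)) = 4/(-3 + J + 2*J²))
j*(T(-21) + U(Q)) = 956*(4/(-3 - 21 + 2*(-21)²) + 39) = 956*(4/(-3 - 21 + 2*441) + 39) = 956*(4/(-3 - 21 + 882) + 39) = 956*(4/858 + 39) = 956*(4*(1/858) + 39) = 956*(2/429 + 39) = 956*(16733/429) = 15996748/429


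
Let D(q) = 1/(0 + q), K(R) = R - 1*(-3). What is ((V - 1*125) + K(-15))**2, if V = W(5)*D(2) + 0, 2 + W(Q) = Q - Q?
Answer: 19044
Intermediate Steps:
W(Q) = -2 (W(Q) = -2 + (Q - Q) = -2 + 0 = -2)
K(R) = 3 + R (K(R) = R + 3 = 3 + R)
D(q) = 1/q
V = -1 (V = -2/2 + 0 = -2*1/2 + 0 = -1 + 0 = -1)
((V - 1*125) + K(-15))**2 = ((-1 - 1*125) + (3 - 15))**2 = ((-1 - 125) - 12)**2 = (-126 - 12)**2 = (-138)**2 = 19044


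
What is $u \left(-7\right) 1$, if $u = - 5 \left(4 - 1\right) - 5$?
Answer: $140$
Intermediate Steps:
$u = -20$ ($u = \left(-5\right) 3 - 5 = -15 - 5 = -20$)
$u \left(-7\right) 1 = \left(-20\right) \left(-7\right) 1 = 140 \cdot 1 = 140$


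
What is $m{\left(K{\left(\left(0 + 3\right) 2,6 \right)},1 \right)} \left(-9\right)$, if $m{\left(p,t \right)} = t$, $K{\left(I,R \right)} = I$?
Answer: $-9$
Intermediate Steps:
$m{\left(K{\left(\left(0 + 3\right) 2,6 \right)},1 \right)} \left(-9\right) = 1 \left(-9\right) = -9$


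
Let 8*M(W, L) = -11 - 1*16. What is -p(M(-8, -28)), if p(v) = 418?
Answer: -418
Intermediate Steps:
M(W, L) = -27/8 (M(W, L) = (-11 - 1*16)/8 = (-11 - 16)/8 = (1/8)*(-27) = -27/8)
-p(M(-8, -28)) = -1*418 = -418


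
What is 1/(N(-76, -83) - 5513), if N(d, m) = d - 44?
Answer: -1/5633 ≈ -0.00017753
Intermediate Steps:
N(d, m) = -44 + d
1/(N(-76, -83) - 5513) = 1/((-44 - 76) - 5513) = 1/(-120 - 5513) = 1/(-5633) = -1/5633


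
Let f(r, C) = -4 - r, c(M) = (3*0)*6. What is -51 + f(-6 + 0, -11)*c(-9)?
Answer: -51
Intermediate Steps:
c(M) = 0 (c(M) = 0*6 = 0)
-51 + f(-6 + 0, -11)*c(-9) = -51 + (-4 - (-6 + 0))*0 = -51 + (-4 - 1*(-6))*0 = -51 + (-4 + 6)*0 = -51 + 2*0 = -51 + 0 = -51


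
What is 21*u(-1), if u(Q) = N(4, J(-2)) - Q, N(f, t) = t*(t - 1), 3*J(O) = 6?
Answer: 63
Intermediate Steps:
J(O) = 2 (J(O) = (1/3)*6 = 2)
N(f, t) = t*(-1 + t)
u(Q) = 2 - Q (u(Q) = 2*(-1 + 2) - Q = 2*1 - Q = 2 - Q)
21*u(-1) = 21*(2 - 1*(-1)) = 21*(2 + 1) = 21*3 = 63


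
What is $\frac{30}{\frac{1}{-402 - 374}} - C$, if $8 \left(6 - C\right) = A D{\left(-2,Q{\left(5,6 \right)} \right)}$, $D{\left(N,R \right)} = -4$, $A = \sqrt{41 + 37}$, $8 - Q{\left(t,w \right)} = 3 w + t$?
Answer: $-23286 - \frac{\sqrt{78}}{2} \approx -23290.0$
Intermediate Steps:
$Q{\left(t,w \right)} = 8 - t - 3 w$ ($Q{\left(t,w \right)} = 8 - \left(3 w + t\right) = 8 - \left(t + 3 w\right) = 8 - t - 3 w$)
$A = \sqrt{78} \approx 8.8318$
$C = 6 + \frac{\sqrt{78}}{2}$ ($C = 6 - \frac{\sqrt{78} \left(-4\right)}{8} = 6 - \frac{\left(-4\right) \sqrt{78}}{8} = 6 + \frac{\sqrt{78}}{2} \approx 10.416$)
$\frac{30}{\frac{1}{-402 - 374}} - C = \frac{30}{\frac{1}{-402 - 374}} - \left(6 + \frac{\sqrt{78}}{2}\right) = \frac{30}{\frac{1}{-776}} - \left(6 + \frac{\sqrt{78}}{2}\right) = \frac{30}{- \frac{1}{776}} - \left(6 + \frac{\sqrt{78}}{2}\right) = 30 \left(-776\right) - \left(6 + \frac{\sqrt{78}}{2}\right) = -23280 - \left(6 + \frac{\sqrt{78}}{2}\right) = -23286 - \frac{\sqrt{78}}{2}$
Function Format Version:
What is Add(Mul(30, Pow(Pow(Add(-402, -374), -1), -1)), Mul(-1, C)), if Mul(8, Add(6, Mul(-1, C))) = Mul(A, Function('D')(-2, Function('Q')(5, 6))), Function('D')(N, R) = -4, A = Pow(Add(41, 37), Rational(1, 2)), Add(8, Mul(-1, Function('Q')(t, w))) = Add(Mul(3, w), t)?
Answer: Add(-23286, Mul(Rational(-1, 2), Pow(78, Rational(1, 2)))) ≈ -23290.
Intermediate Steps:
Function('Q')(t, w) = Add(8, Mul(-1, t), Mul(-3, w)) (Function('Q')(t, w) = Add(8, Mul(-1, Add(Mul(3, w), t))) = Add(8, Mul(-1, Add(t, Mul(3, w)))) = Add(8, Add(Mul(-1, t), Mul(-3, w))) = Add(8, Mul(-1, t), Mul(-3, w)))
A = Pow(78, Rational(1, 2)) ≈ 8.8318
C = Add(6, Mul(Rational(1, 2), Pow(78, Rational(1, 2)))) (C = Add(6, Mul(Rational(-1, 8), Mul(Pow(78, Rational(1, 2)), -4))) = Add(6, Mul(Rational(-1, 8), Mul(-4, Pow(78, Rational(1, 2))))) = Add(6, Mul(Rational(1, 2), Pow(78, Rational(1, 2)))) ≈ 10.416)
Add(Mul(30, Pow(Pow(Add(-402, -374), -1), -1)), Mul(-1, C)) = Add(Mul(30, Pow(Pow(Add(-402, -374), -1), -1)), Mul(-1, Add(6, Mul(Rational(1, 2), Pow(78, Rational(1, 2)))))) = Add(Mul(30, Pow(Pow(-776, -1), -1)), Add(-6, Mul(Rational(-1, 2), Pow(78, Rational(1, 2))))) = Add(Mul(30, Pow(Rational(-1, 776), -1)), Add(-6, Mul(Rational(-1, 2), Pow(78, Rational(1, 2))))) = Add(Mul(30, -776), Add(-6, Mul(Rational(-1, 2), Pow(78, Rational(1, 2))))) = Add(-23280, Add(-6, Mul(Rational(-1, 2), Pow(78, Rational(1, 2))))) = Add(-23286, Mul(Rational(-1, 2), Pow(78, Rational(1, 2))))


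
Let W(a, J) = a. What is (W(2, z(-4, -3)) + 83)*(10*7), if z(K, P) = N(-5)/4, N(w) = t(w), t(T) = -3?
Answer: 5950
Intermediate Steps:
N(w) = -3
z(K, P) = -¾ (z(K, P) = -3/4 = -3*¼ = -¾)
(W(2, z(-4, -3)) + 83)*(10*7) = (2 + 83)*(10*7) = 85*70 = 5950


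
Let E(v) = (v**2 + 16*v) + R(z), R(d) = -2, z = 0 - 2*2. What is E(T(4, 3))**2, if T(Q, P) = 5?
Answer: 10609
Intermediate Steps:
z = -4 (z = 0 - 4 = -4)
E(v) = -2 + v**2 + 16*v (E(v) = (v**2 + 16*v) - 2 = -2 + v**2 + 16*v)
E(T(4, 3))**2 = (-2 + 5**2 + 16*5)**2 = (-2 + 25 + 80)**2 = 103**2 = 10609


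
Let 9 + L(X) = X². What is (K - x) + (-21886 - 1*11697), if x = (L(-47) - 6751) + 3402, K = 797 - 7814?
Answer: -39451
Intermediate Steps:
L(X) = -9 + X²
K = -7017
x = -1149 (x = ((-9 + (-47)²) - 6751) + 3402 = ((-9 + 2209) - 6751) + 3402 = (2200 - 6751) + 3402 = -4551 + 3402 = -1149)
(K - x) + (-21886 - 1*11697) = (-7017 - 1*(-1149)) + (-21886 - 1*11697) = (-7017 + 1149) + (-21886 - 11697) = -5868 - 33583 = -39451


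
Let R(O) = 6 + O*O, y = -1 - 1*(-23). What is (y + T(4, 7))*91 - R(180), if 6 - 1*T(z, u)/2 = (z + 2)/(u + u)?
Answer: -29390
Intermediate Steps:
y = 22 (y = -1 + 23 = 22)
T(z, u) = 12 - (2 + z)/u (T(z, u) = 12 - 2*(z + 2)/(u + u) = 12 - 2*(2 + z)/(2*u) = 12 - 2*(2 + z)*1/(2*u) = 12 - (2 + z)/u)
R(O) = 6 + O²
(y + T(4, 7))*91 - R(180) = (22 + (-2 - 1*4 + 12*7)/7)*91 - (6 + 180²) = (22 + (-2 - 4 + 84)/7)*91 - (6 + 32400) = (22 + (⅐)*78)*91 - 1*32406 = (22 + 78/7)*91 - 32406 = (232/7)*91 - 32406 = 3016 - 32406 = -29390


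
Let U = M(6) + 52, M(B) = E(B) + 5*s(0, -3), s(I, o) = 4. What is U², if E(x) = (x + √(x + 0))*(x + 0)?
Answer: 11880 + 1296*√6 ≈ 15055.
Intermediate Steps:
E(x) = x*(x + √x) (E(x) = (x + √x)*x = x*(x + √x))
M(B) = 20 + B² + B^(3/2) (M(B) = (B² + B^(3/2)) + 5*4 = (B² + B^(3/2)) + 20 = 20 + B² + B^(3/2))
U = 108 + 6*√6 (U = (20 + 6² + 6^(3/2)) + 52 = (20 + 36 + 6*√6) + 52 = (56 + 6*√6) + 52 = 108 + 6*√6 ≈ 122.70)
U² = (108 + 6*√6)²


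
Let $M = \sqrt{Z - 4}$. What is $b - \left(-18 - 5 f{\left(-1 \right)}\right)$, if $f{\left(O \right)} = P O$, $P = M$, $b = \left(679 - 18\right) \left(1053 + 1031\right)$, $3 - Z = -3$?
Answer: $1377542 - 5 \sqrt{2} \approx 1.3775 \cdot 10^{6}$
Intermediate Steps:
$Z = 6$ ($Z = 3 - -3 = 3 + 3 = 6$)
$b = 1377524$ ($b = 661 \cdot 2084 = 1377524$)
$M = \sqrt{2}$ ($M = \sqrt{6 - 4} = \sqrt{2} \approx 1.4142$)
$P = \sqrt{2} \approx 1.4142$
$f{\left(O \right)} = O \sqrt{2}$ ($f{\left(O \right)} = \sqrt{2} O = O \sqrt{2}$)
$b - \left(-18 - 5 f{\left(-1 \right)}\right) = 1377524 - \left(-18 - 5 \left(- \sqrt{2}\right)\right) = 1377524 - \left(-18 + 5 \sqrt{2}\right) = 1377524 + \left(18 - 5 \sqrt{2}\right) = 1377542 - 5 \sqrt{2}$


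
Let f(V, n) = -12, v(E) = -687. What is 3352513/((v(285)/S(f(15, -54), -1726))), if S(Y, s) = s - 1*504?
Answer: 7476103990/687 ≈ 1.0882e+7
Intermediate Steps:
S(Y, s) = -504 + s (S(Y, s) = s - 504 = -504 + s)
3352513/((v(285)/S(f(15, -54), -1726))) = 3352513/((-687/(-504 - 1726))) = 3352513/((-687/(-2230))) = 3352513/((-687*(-1/2230))) = 3352513/(687/2230) = 3352513*(2230/687) = 7476103990/687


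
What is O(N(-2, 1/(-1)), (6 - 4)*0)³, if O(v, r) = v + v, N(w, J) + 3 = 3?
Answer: 0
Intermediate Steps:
N(w, J) = 0 (N(w, J) = -3 + 3 = 0)
O(v, r) = 2*v
O(N(-2, 1/(-1)), (6 - 4)*0)³ = (2*0)³ = 0³ = 0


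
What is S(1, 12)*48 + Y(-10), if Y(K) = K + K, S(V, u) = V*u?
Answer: 556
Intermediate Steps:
Y(K) = 2*K
S(1, 12)*48 + Y(-10) = (1*12)*48 + 2*(-10) = 12*48 - 20 = 576 - 20 = 556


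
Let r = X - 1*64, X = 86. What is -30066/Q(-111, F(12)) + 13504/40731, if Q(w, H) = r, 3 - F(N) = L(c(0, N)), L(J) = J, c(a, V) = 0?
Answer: -612160579/448041 ≈ -1366.3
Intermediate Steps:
r = 22 (r = 86 - 1*64 = 86 - 64 = 22)
F(N) = 3 (F(N) = 3 - 1*0 = 3 + 0 = 3)
Q(w, H) = 22
-30066/Q(-111, F(12)) + 13504/40731 = -30066/22 + 13504/40731 = -30066*1/22 + 13504*(1/40731) = -15033/11 + 13504/40731 = -612160579/448041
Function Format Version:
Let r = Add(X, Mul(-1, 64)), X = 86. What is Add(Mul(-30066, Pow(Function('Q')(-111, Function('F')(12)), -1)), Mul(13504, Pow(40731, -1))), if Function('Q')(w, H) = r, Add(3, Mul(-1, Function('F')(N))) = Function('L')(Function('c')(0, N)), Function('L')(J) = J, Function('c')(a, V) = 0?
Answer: Rational(-612160579, 448041) ≈ -1366.3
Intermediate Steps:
r = 22 (r = Add(86, Mul(-1, 64)) = Add(86, -64) = 22)
Function('F')(N) = 3 (Function('F')(N) = Add(3, Mul(-1, 0)) = Add(3, 0) = 3)
Function('Q')(w, H) = 22
Add(Mul(-30066, Pow(Function('Q')(-111, Function('F')(12)), -1)), Mul(13504, Pow(40731, -1))) = Add(Mul(-30066, Pow(22, -1)), Mul(13504, Pow(40731, -1))) = Add(Mul(-30066, Rational(1, 22)), Mul(13504, Rational(1, 40731))) = Add(Rational(-15033, 11), Rational(13504, 40731)) = Rational(-612160579, 448041)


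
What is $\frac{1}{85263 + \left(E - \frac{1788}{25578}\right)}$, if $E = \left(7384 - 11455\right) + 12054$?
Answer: $\frac{4263}{397507400} \approx 1.0724 \cdot 10^{-5}$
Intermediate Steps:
$E = 7983$ ($E = -4071 + 12054 = 7983$)
$\frac{1}{85263 + \left(E - \frac{1788}{25578}\right)} = \frac{1}{85263 + \left(7983 - \frac{1788}{25578}\right)} = \frac{1}{85263 + \left(7983 - \frac{298}{4263}\right)} = \frac{1}{85263 + \frac{34031231}{4263}} = \frac{1}{\frac{397507400}{4263}} = \frac{4263}{397507400}$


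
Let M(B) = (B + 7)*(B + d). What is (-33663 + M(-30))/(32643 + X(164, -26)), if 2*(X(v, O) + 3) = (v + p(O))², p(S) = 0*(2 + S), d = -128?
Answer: -30029/46088 ≈ -0.65156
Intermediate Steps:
p(S) = 0
M(B) = (-128 + B)*(7 + B) (M(B) = (B + 7)*(B - 128) = (7 + B)*(-128 + B) = (-128 + B)*(7 + B))
X(v, O) = -3 + v²/2 (X(v, O) = -3 + (v + 0)²/2 = -3 + v²/2)
(-33663 + M(-30))/(32643 + X(164, -26)) = (-33663 + (-896 + (-30)² - 121*(-30)))/(32643 + (-3 + (½)*164²)) = (-33663 + (-896 + 900 + 3630))/(32643 + (-3 + (½)*26896)) = (-33663 + 3634)/(32643 + (-3 + 13448)) = -30029/(32643 + 13445) = -30029/46088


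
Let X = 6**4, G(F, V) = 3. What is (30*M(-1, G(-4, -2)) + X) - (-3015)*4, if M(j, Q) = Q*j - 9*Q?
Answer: 12456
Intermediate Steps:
X = 1296
M(j, Q) = -9*Q + Q*j
(30*M(-1, G(-4, -2)) + X) - (-3015)*4 = (30*(3*(-9 - 1)) + 1296) - (-3015)*4 = (30*(3*(-10)) + 1296) - 1*(-12060) = (30*(-30) + 1296) + 12060 = (-900 + 1296) + 12060 = 396 + 12060 = 12456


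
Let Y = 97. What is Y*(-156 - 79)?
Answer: -22795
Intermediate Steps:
Y*(-156 - 79) = 97*(-156 - 79) = 97*(-235) = -22795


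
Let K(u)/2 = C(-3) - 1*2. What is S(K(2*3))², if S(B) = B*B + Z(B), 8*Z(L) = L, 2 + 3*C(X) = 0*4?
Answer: 62500/81 ≈ 771.60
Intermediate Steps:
C(X) = -⅔ (C(X) = -⅔ + (0*4)/3 = -⅔ + (⅓)*0 = -⅔ + 0 = -⅔)
Z(L) = L/8
K(u) = -16/3 (K(u) = 2*(-⅔ - 1*2) = 2*(-⅔ - 2) = 2*(-8/3) = -16/3)
S(B) = B² + B/8 (S(B) = B*B + B/8 = B² + B/8)
S(K(2*3))² = (-16*(⅛ - 16/3)/3)² = (-16/3*(-125/24))² = (250/9)² = 62500/81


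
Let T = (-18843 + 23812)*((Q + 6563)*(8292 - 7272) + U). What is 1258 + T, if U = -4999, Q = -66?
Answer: 32904426087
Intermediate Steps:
T = 32904424829 (T = (-18843 + 23812)*((-66 + 6563)*(8292 - 7272) - 4999) = 4969*(6497*1020 - 4999) = 4969*(6626940 - 4999) = 4969*6621941 = 32904424829)
1258 + T = 1258 + 32904424829 = 32904426087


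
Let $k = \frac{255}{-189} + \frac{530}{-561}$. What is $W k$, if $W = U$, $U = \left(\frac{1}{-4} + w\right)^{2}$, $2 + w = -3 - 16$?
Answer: $- \frac{11485625}{11088} \approx -1035.9$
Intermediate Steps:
$w = -21$ ($w = -2 - 19 = -21$)
$U = \frac{7225}{16}$ ($U = \left(\frac{1}{-4} - 21\right)^{2} = \left(- \frac{1}{4} - 21\right)^{2} = \left(- \frac{85}{4}\right)^{2} = \frac{7225}{16} \approx 451.56$)
$W = \frac{7225}{16} \approx 451.56$
$k = - \frac{27025}{11781}$ ($k = 255 \left(- \frac{1}{189}\right) + 530 \left(- \frac{1}{561}\right) = - \frac{85}{63} - \frac{530}{561} = - \frac{27025}{11781} \approx -2.2939$)
$W k = \frac{7225}{16} \left(- \frac{27025}{11781}\right) = - \frac{11485625}{11088}$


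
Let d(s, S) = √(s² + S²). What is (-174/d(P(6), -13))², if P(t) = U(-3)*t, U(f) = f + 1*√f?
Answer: 30276*I/(216*√3 + 385*I) ≈ 40.446 + 39.303*I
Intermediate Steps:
U(f) = f + √f
P(t) = t*(-3 + I*√3) (P(t) = (-3 + √(-3))*t = (-3 + I*√3)*t = t*(-3 + I*√3))
d(s, S) = √(S² + s²)
(-174/d(P(6), -13))² = (-174/√((-13)² + (6*(-3 + I*√3))²))² = (-174/√(169 + (-18 + 6*I*√3)²))² = 30276/(169 + (-18 + 6*I*√3)²)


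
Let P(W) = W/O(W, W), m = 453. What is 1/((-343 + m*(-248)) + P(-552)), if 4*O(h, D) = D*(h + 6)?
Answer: -273/30763553 ≈ -8.8741e-6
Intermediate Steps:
O(h, D) = D*(6 + h)/4 (O(h, D) = (D*(h + 6))/4 = (D*(6 + h))/4 = D*(6 + h)/4)
P(W) = 4/(6 + W) (P(W) = W/((W*(6 + W)/4)) = W*(4/(W*(6 + W))) = 4/(6 + W))
1/((-343 + m*(-248)) + P(-552)) = 1/((-343 + 453*(-248)) + 4/(6 - 552)) = 1/((-343 - 112344) + 4/(-546)) = 1/(-112687 + 4*(-1/546)) = 1/(-112687 - 2/273) = 1/(-30763553/273) = -273/30763553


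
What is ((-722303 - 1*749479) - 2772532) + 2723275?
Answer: -1521039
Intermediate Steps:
((-722303 - 1*749479) - 2772532) + 2723275 = ((-722303 - 749479) - 2772532) + 2723275 = (-1471782 - 2772532) + 2723275 = -4244314 + 2723275 = -1521039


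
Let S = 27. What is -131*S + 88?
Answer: -3449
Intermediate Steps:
-131*S + 88 = -131*27 + 88 = -3537 + 88 = -3449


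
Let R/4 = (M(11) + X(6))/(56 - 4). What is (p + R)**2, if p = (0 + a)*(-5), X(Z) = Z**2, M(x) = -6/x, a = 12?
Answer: 396900/121 ≈ 3280.2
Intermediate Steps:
p = -60 (p = (0 + 12)*(-5) = 12*(-5) = -60)
R = 30/11 (R = 4*((-6/11 + 6**2)/(56 - 4)) = 4*((-6*1/11 + 36)/52) = 4*((-6/11 + 36)*(1/52)) = 4*((390/11)*(1/52)) = 4*(15/22) = 30/11 ≈ 2.7273)
(p + R)**2 = (-60 + 30/11)**2 = (-630/11)**2 = 396900/121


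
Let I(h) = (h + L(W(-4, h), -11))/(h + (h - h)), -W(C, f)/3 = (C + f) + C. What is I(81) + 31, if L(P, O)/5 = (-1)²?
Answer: 2597/81 ≈ 32.062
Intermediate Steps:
W(C, f) = -6*C - 3*f (W(C, f) = -3*((C + f) + C) = -3*(f + 2*C) = -6*C - 3*f)
L(P, O) = 5 (L(P, O) = 5*(-1)² = 5*1 = 5)
I(h) = (5 + h)/h (I(h) = (h + 5)/(h + (h - h)) = (5 + h)/(h + 0) = (5 + h)/h)
I(81) + 31 = (5 + 81)/81 + 31 = (1/81)*86 + 31 = 86/81 + 31 = 2597/81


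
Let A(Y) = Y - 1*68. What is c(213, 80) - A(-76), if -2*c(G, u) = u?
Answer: 104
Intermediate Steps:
c(G, u) = -u/2
A(Y) = -68 + Y (A(Y) = Y - 68 = -68 + Y)
c(213, 80) - A(-76) = -½*80 - (-68 - 76) = -40 - 1*(-144) = -40 + 144 = 104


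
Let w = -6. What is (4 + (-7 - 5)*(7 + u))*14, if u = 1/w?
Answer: -1092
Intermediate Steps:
u = -⅙ (u = 1/(-6) = 1*(-⅙) = -⅙ ≈ -0.16667)
(4 + (-7 - 5)*(7 + u))*14 = (4 + (-7 - 5)*(7 - ⅙))*14 = (4 - 12*41/6)*14 = (4 - 82)*14 = -78*14 = -1092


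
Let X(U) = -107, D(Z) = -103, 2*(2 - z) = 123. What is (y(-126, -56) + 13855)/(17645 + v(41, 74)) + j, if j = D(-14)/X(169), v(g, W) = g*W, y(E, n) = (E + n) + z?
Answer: 7173163/4425306 ≈ 1.6209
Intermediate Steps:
z = -119/2 (z = 2 - ½*123 = 2 - 123/2 = -119/2 ≈ -59.500)
y(E, n) = -119/2 + E + n (y(E, n) = (E + n) - 119/2 = -119/2 + E + n)
v(g, W) = W*g
j = 103/107 (j = -103/(-107) = -103*(-1/107) = 103/107 ≈ 0.96262)
(y(-126, -56) + 13855)/(17645 + v(41, 74)) + j = ((-119/2 - 126 - 56) + 13855)/(17645 + 74*41) + 103/107 = (-483/2 + 13855)/(17645 + 3034) + 103/107 = (27227/2)/20679 + 103/107 = (27227/2)*(1/20679) + 103/107 = 27227/41358 + 103/107 = 7173163/4425306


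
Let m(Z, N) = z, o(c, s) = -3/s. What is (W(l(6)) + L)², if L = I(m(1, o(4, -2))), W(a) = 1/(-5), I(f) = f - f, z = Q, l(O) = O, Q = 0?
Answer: 1/25 ≈ 0.040000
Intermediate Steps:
z = 0
m(Z, N) = 0
I(f) = 0
W(a) = -⅕
L = 0
(W(l(6)) + L)² = (-⅕ + 0)² = (-⅕)² = 1/25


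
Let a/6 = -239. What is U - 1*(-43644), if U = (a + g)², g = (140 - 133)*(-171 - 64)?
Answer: 9523885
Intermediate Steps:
a = -1434 (a = 6*(-239) = -1434)
g = -1645 (g = 7*(-235) = -1645)
U = 9480241 (U = (-1434 - 1645)² = (-3079)² = 9480241)
U - 1*(-43644) = 9480241 - 1*(-43644) = 9480241 + 43644 = 9523885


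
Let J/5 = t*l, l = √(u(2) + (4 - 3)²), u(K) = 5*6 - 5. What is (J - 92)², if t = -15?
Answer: 154714 + 13800*√26 ≈ 2.2508e+5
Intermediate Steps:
u(K) = 25 (u(K) = 30 - 5 = 25)
l = √26 (l = √(25 + (4 - 3)²) = √(25 + 1²) = √(25 + 1) = √26 ≈ 5.0990)
J = -75*√26 (J = 5*(-15*√26) = -75*√26 ≈ -382.43)
(J - 92)² = (-75*√26 - 92)² = (-92 - 75*√26)²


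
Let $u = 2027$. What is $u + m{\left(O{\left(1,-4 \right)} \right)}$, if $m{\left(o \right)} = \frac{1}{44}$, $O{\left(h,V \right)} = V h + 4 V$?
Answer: $\frac{89189}{44} \approx 2027.0$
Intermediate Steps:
$O{\left(h,V \right)} = 4 V + V h$
$m{\left(o \right)} = \frac{1}{44}$
$u + m{\left(O{\left(1,-4 \right)} \right)} = 2027 + \frac{1}{44} = \frac{89189}{44}$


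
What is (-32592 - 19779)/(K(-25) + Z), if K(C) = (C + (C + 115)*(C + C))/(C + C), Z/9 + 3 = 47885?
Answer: -104742/862057 ≈ -0.12150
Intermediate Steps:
Z = 430938 (Z = -27 + 9*47885 = -27 + 430965 = 430938)
K(C) = (C + 2*C*(115 + C))/(2*C) (K(C) = (C + (115 + C)*(2*C))/((2*C)) = (C + 2*C*(115 + C))*(1/(2*C)) = (C + 2*C*(115 + C))/(2*C))
(-32592 - 19779)/(K(-25) + Z) = (-32592 - 19779)/((231/2 - 25) + 430938) = -52371/(181/2 + 430938) = -52371/862057/2 = -52371*2/862057 = -104742/862057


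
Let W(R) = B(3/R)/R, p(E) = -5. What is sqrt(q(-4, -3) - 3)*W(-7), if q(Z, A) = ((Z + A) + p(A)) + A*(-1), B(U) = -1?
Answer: 2*I*sqrt(3)/7 ≈ 0.49487*I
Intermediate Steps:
q(Z, A) = -5 + Z (q(Z, A) = ((Z + A) - 5) + A*(-1) = ((A + Z) - 5) - A = (-5 + A + Z) - A = -5 + Z)
W(R) = -1/R
sqrt(q(-4, -3) - 3)*W(-7) = sqrt((-5 - 4) - 3)*(-1/(-7)) = sqrt(-9 - 3)*(-1*(-1/7)) = sqrt(-12)*(1/7) = (2*I*sqrt(3))*(1/7) = 2*I*sqrt(3)/7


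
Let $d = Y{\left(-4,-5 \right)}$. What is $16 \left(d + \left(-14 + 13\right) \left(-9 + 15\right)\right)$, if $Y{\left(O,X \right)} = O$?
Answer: $-160$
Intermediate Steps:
$d = -4$
$16 \left(d + \left(-14 + 13\right) \left(-9 + 15\right)\right) = 16 \left(-4 + \left(-14 + 13\right) \left(-9 + 15\right)\right) = 16 \left(-4 - 6\right) = 16 \left(-10\right) = -160$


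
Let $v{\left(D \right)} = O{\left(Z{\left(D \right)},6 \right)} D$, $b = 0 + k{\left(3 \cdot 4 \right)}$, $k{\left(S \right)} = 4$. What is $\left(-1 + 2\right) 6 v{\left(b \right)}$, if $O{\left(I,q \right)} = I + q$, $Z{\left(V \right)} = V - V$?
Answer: $144$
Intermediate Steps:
$Z{\left(V \right)} = 0$
$b = 4$ ($b = 0 + 4 = 4$)
$v{\left(D \right)} = 6 D$ ($v{\left(D \right)} = \left(0 + 6\right) D = 6 D$)
$\left(-1 + 2\right) 6 v{\left(b \right)} = \left(-1 + 2\right) 6 \cdot 6 \cdot 4 = 1 \cdot 6 \cdot 24 = 6 \cdot 24 = 144$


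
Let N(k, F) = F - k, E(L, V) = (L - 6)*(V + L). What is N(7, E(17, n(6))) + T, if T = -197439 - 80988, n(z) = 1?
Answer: -278236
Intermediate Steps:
E(L, V) = (-6 + L)*(L + V)
T = -278427
N(7, E(17, n(6))) + T = ((17**2 - 6*17 - 6*1 + 17*1) - 1*7) - 278427 = ((289 - 102 - 6 + 17) - 7) - 278427 = (198 - 7) - 278427 = 191 - 278427 = -278236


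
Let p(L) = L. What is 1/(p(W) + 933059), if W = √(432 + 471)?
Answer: 933059/870599096578 - √903/870599096578 ≈ 1.0717e-6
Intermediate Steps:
W = √903 ≈ 30.050
1/(p(W) + 933059) = 1/(√903 + 933059) = 1/(933059 + √903)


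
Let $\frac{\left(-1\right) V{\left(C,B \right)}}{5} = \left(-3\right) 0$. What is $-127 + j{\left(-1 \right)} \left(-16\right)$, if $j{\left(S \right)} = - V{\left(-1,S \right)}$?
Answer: $-127$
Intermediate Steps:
$V{\left(C,B \right)} = 0$ ($V{\left(C,B \right)} = - 5 \left(\left(-3\right) 0\right) = \left(-5\right) 0 = 0$)
$j{\left(S \right)} = 0$ ($j{\left(S \right)} = \left(-1\right) 0 = 0$)
$-127 + j{\left(-1 \right)} \left(-16\right) = -127 + 0 \left(-16\right) = -127 + 0 = -127$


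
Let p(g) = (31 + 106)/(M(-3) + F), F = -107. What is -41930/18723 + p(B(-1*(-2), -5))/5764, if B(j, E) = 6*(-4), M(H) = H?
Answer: -26587862251/11871130920 ≈ -2.2397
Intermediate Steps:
B(j, E) = -24
p(g) = -137/110 (p(g) = (31 + 106)/(-3 - 107) = 137/(-110) = 137*(-1/110) = -137/110)
-41930/18723 + p(B(-1*(-2), -5))/5764 = -41930/18723 - 137/110/5764 = -41930*1/18723 - 137/110*1/5764 = -41930/18723 - 137/634040 = -26587862251/11871130920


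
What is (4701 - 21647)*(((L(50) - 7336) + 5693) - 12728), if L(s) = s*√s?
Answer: 243530966 - 4236500*√2 ≈ 2.3754e+8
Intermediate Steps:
L(s) = s^(3/2)
(4701 - 21647)*(((L(50) - 7336) + 5693) - 12728) = (4701 - 21647)*(((50^(3/2) - 7336) + 5693) - 12728) = -16946*(((250*√2 - 7336) + 5693) - 12728) = -16946*(((-7336 + 250*√2) + 5693) - 12728) = -16946*((-1643 + 250*√2) - 12728) = -16946*(-14371 + 250*√2) = 243530966 - 4236500*√2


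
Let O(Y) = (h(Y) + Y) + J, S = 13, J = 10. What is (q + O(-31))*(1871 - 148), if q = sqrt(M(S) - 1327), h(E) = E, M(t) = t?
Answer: -89596 + 5169*I*sqrt(146) ≈ -89596.0 + 62457.0*I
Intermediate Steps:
q = 3*I*sqrt(146) (q = sqrt(13 - 1327) = sqrt(-1314) = 3*I*sqrt(146) ≈ 36.249*I)
O(Y) = 10 + 2*Y (O(Y) = (Y + Y) + 10 = 2*Y + 10 = 10 + 2*Y)
(q + O(-31))*(1871 - 148) = (3*I*sqrt(146) + (10 + 2*(-31)))*(1871 - 148) = (3*I*sqrt(146) + (10 - 62))*1723 = (3*I*sqrt(146) - 52)*1723 = (-52 + 3*I*sqrt(146))*1723 = -89596 + 5169*I*sqrt(146)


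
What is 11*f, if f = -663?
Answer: -7293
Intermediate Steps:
11*f = 11*(-663) = -7293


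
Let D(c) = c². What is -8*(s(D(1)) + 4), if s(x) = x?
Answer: -40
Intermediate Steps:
-8*(s(D(1)) + 4) = -8*(1² + 4) = -8*(1 + 4) = -8*5 = -40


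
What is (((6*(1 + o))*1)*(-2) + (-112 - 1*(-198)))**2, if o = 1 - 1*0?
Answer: 3844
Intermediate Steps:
o = 1 (o = 1 + 0 = 1)
(((6*(1 + o))*1)*(-2) + (-112 - 1*(-198)))**2 = (((6*(1 + 1))*1)*(-2) + (-112 - 1*(-198)))**2 = (((6*2)*1)*(-2) + (-112 + 198))**2 = ((12*1)*(-2) + 86)**2 = (12*(-2) + 86)**2 = (-24 + 86)**2 = 62**2 = 3844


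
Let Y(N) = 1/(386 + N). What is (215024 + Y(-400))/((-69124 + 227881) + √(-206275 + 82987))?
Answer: 159303917865/117618238906 - 1003445*I*√30822/58809119453 ≈ 1.3544 - 0.0029956*I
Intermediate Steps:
(215024 + Y(-400))/((-69124 + 227881) + √(-206275 + 82987)) = (215024 + 1/(386 - 400))/((-69124 + 227881) + √(-206275 + 82987)) = (215024 + 1/(-14))/(158757 + √(-123288)) = (215024 - 1/14)/(158757 + 2*I*√30822) = 3010335/(14*(158757 + 2*I*√30822))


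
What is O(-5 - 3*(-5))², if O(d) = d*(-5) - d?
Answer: 3600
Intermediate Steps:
O(d) = -6*d (O(d) = -5*d - d = -6*d)
O(-5 - 3*(-5))² = (-6*(-5 - 3*(-5)))² = (-6*(-5 + 15))² = (-6*10)² = (-60)² = 3600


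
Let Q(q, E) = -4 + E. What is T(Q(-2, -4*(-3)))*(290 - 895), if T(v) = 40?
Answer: -24200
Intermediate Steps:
T(Q(-2, -4*(-3)))*(290 - 895) = 40*(290 - 895) = 40*(-605) = -24200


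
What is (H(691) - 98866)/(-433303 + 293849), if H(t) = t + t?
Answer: 48742/69727 ≈ 0.69904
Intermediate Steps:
H(t) = 2*t
(H(691) - 98866)/(-433303 + 293849) = (2*691 - 98866)/(-433303 + 293849) = (1382 - 98866)/(-139454) = -97484*(-1/139454) = 48742/69727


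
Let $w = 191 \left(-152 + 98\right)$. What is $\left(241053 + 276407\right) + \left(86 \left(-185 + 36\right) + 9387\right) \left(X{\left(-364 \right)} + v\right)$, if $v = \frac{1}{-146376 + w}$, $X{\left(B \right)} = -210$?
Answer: $\frac{193845903127}{156690} \approx 1.2371 \cdot 10^{6}$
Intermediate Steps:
$w = -10314$ ($w = 191 \left(-54\right) = -10314$)
$v = - \frac{1}{156690}$ ($v = \frac{1}{-146376 - 10314} = \frac{1}{-156690} = - \frac{1}{156690} \approx -6.382 \cdot 10^{-6}$)
$\left(241053 + 276407\right) + \left(86 \left(-185 + 36\right) + 9387\right) \left(X{\left(-364 \right)} + v\right) = \left(241053 + 276407\right) + \left(86 \left(-185 + 36\right) + 9387\right) \left(-210 - \frac{1}{156690}\right) = 517460 + \left(86 \left(-149\right) + 9387\right) \left(- \frac{32904901}{156690}\right) = 517460 + \left(-12814 + 9387\right) \left(- \frac{32904901}{156690}\right) = 517460 - - \frac{112765095727}{156690} = 517460 + \frac{112765095727}{156690} = \frac{193845903127}{156690}$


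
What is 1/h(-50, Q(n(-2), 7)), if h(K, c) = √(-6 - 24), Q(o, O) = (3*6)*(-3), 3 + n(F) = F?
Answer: -I*√30/30 ≈ -0.18257*I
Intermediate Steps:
n(F) = -3 + F
Q(o, O) = -54 (Q(o, O) = 18*(-3) = -54)
h(K, c) = I*√30 (h(K, c) = √(-30) = I*√30)
1/h(-50, Q(n(-2), 7)) = 1/(I*√30) = -I*√30/30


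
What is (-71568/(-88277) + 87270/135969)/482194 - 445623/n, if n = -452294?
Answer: 61408559048571898417/62327657875934684854 ≈ 0.98525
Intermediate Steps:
(-71568/(-88277) + 87270/135969)/482194 - 445623/n = (-71568/(-88277) + 87270/135969)/482194 - 445623/(-452294) = (-71568*(-1/88277) + 87270*(1/135969))*(1/482194) - 445623*(-1/452294) = (10224/12611 + 29090/45323)*(1/482194) + 445623/452294 = (830236342/571568353)*(1/482194) + 445623/452294 = 415118171/137803415203241 + 445623/452294 = 61408559048571898417/62327657875934684854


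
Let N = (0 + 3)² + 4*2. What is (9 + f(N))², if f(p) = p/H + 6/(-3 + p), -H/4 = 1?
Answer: 21025/784 ≈ 26.818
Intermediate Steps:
H = -4 (H = -4*1 = -4)
N = 17 (N = 3² + 8 = 9 + 8 = 17)
f(p) = 6/(-3 + p) - p/4 (f(p) = p/(-4) + 6/(-3 + p) = p*(-¼) + 6/(-3 + p) = -p/4 + 6/(-3 + p) = 6/(-3 + p) - p/4)
(9 + f(N))² = (9 + (24 - 1*17² + 3*17)/(4*(-3 + 17)))² = (9 + (¼)*(24 - 1*289 + 51)/14)² = (9 + (¼)*(1/14)*(24 - 289 + 51))² = (9 + (¼)*(1/14)*(-214))² = (9 - 107/28)² = (145/28)² = 21025/784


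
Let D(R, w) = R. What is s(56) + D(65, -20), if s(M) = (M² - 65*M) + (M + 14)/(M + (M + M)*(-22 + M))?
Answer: -121159/276 ≈ -438.98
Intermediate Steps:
s(M) = M² - 65*M + (14 + M)/(M + 2*M*(-22 + M)) (s(M) = (M² - 65*M) + (14 + M)/(M + (2*M)*(-22 + M)) = (M² - 65*M) + (14 + M)/(M + 2*M*(-22 + M)) = M² - 65*M + (14 + M)/(M + 2*M*(-22 + M)))
s(56) + D(65, -20) = (14 + 56 - 173*56³ + 2*56⁴ + 2795*56²)/(56*(-43 + 2*56)) + 65 = (14 + 56 - 173*175616 + 2*9834496 + 2795*3136)/(56*(-43 + 112)) + 65 = (1/56)*(14 + 56 - 30381568 + 19668992 + 8765120)/69 + 65 = (1/56)*(1/69)*(-1947386) + 65 = -139099/276 + 65 = -121159/276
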